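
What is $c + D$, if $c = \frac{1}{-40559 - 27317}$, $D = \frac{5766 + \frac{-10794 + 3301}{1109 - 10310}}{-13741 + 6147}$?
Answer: $- \frac{1800800793739}{2371329307572} \approx -0.75941$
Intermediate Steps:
$D = - \frac{53060459}{69872394}$ ($D = \frac{5766 - \frac{7493}{-9201}}{-7594} = \left(5766 - - \frac{7493}{9201}\right) \left(- \frac{1}{7594}\right) = \left(5766 + \frac{7493}{9201}\right) \left(- \frac{1}{7594}\right) = \frac{53060459}{9201} \left(- \frac{1}{7594}\right) = - \frac{53060459}{69872394} \approx -0.75939$)
$c = - \frac{1}{67876}$ ($c = \frac{1}{-67876} = - \frac{1}{67876} \approx -1.4733 \cdot 10^{-5}$)
$c + D = - \frac{1}{67876} - \frac{53060459}{69872394} = - \frac{1800800793739}{2371329307572}$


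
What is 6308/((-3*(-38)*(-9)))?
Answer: -166/27 ≈ -6.1481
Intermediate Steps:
6308/((-3*(-38)*(-9))) = 6308/((114*(-9))) = 6308/(-1026) = 6308*(-1/1026) = -166/27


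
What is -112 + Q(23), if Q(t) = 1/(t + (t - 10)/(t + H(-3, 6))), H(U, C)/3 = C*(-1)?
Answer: -14331/128 ≈ -111.96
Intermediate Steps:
H(U, C) = -3*C (H(U, C) = 3*(C*(-1)) = 3*(-C) = -3*C)
Q(t) = 1/(t + (-10 + t)/(-18 + t)) (Q(t) = 1/(t + (t - 10)/(t - 3*6)) = 1/(t + (-10 + t)/(t - 18)) = 1/(t + (-10 + t)/(-18 + t)))
-112 + Q(23) = -112 + (18 - 1*23)/(10 - 1*23**2 + 17*23) = -112 + (18 - 23)/(10 - 1*529 + 391) = -112 - 5/(10 - 529 + 391) = -112 - 5/(-128) = -112 - 1/128*(-5) = -112 + 5/128 = -14331/128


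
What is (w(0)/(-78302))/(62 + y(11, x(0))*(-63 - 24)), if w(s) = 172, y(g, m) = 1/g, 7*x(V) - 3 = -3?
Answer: -946/23294845 ≈ -4.0610e-5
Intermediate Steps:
x(V) = 0 (x(V) = 3/7 + (⅐)*(-3) = 3/7 - 3/7 = 0)
(w(0)/(-78302))/(62 + y(11, x(0))*(-63 - 24)) = (172/(-78302))/(62 + (-63 - 24)/11) = (172*(-1/78302))/(62 + (1/11)*(-87)) = -86/(39151*(62 - 87/11)) = -86/(39151*595/11) = -86/39151*11/595 = -946/23294845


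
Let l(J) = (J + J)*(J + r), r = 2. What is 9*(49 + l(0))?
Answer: 441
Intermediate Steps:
l(J) = 2*J*(2 + J) (l(J) = (J + J)*(J + 2) = (2*J)*(2 + J) = 2*J*(2 + J))
9*(49 + l(0)) = 9*(49 + 2*0*(2 + 0)) = 9*(49 + 2*0*2) = 9*(49 + 0) = 9*49 = 441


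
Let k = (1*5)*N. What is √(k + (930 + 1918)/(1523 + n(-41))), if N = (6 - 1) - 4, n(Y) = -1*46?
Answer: 3*√1679349/1477 ≈ 2.6322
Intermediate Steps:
n(Y) = -46
N = 1 (N = 5 - 4 = 1)
k = 5 (k = (1*5)*1 = 5*1 = 5)
√(k + (930 + 1918)/(1523 + n(-41))) = √(5 + (930 + 1918)/(1523 - 46)) = √(5 + 2848/1477) = √(10233/1477) = 3*√1679349/1477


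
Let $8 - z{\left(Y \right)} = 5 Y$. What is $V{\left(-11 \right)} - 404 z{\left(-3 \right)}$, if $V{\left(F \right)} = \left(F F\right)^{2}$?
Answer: $5349$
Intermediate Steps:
$V{\left(F \right)} = F^{4}$ ($V{\left(F \right)} = \left(F^{2}\right)^{2} = F^{4}$)
$z{\left(Y \right)} = 8 - 5 Y$
$V{\left(-11 \right)} - 404 z{\left(-3 \right)} = \left(-11\right)^{4} - 404 \left(8 - -15\right) = 14641 - 404 \left(8 + 15\right) = 14641 - 9292 = 5349$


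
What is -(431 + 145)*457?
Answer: -263232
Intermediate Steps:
-(431 + 145)*457 = -576*457 = -1*263232 = -263232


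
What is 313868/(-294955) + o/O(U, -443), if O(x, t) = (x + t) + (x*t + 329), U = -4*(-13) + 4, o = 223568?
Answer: -36873570564/3667175515 ≈ -10.055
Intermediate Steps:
U = 56 (U = 52 + 4 = 56)
O(x, t) = 329 + t + x + t*x (O(x, t) = (t + x) + (t*x + 329) = (t + x) + (329 + t*x) = 329 + t + x + t*x)
313868/(-294955) + o/O(U, -443) = 313868/(-294955) + 223568/(329 - 443 + 56 - 443*56) = 313868*(-1/294955) + 223568/(329 - 443 + 56 - 24808) = -313868/294955 + 223568/(-24866) = -313868/294955 + 223568*(-1/24866) = -313868/294955 - 111784/12433 = -36873570564/3667175515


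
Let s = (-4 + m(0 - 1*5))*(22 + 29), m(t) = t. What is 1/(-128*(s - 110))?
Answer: 1/72832 ≈ 1.3730e-5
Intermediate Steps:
s = -459 (s = (-4 + (0 - 1*5))*(22 + 29) = (-4 + (0 - 5))*51 = (-4 - 5)*51 = -9*51 = -459)
1/(-128*(s - 110)) = 1/(-128*(-459 - 110)) = 1/(-128*(-569)) = 1/72832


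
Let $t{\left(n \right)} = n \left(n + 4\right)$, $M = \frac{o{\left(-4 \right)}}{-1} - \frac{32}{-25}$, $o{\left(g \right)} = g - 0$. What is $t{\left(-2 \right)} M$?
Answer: $- \frac{528}{25} \approx -21.12$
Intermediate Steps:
$o{\left(g \right)} = g$ ($o{\left(g \right)} = g + 0 = g$)
$M = \frac{132}{25}$ ($M = - \frac{4}{-1} - \frac{32}{-25} = \left(-4\right) \left(-1\right) - - \frac{32}{25} = 4 + \frac{32}{25} = \frac{132}{25} \approx 5.28$)
$t{\left(n \right)} = n \left(4 + n\right)$
$t{\left(-2 \right)} M = - 2 \left(4 - 2\right) \frac{132}{25} = \left(-2\right) 2 \cdot \frac{132}{25} = \left(-4\right) \frac{132}{25} = - \frac{528}{25}$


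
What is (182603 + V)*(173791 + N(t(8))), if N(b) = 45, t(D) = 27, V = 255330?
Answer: 76128520988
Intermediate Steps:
(182603 + V)*(173791 + N(t(8))) = (182603 + 255330)*(173791 + 45) = 437933*173836 = 76128520988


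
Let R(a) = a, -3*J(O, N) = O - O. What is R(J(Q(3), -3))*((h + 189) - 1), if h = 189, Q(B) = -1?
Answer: 0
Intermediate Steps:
J(O, N) = 0 (J(O, N) = -(O - O)/3 = -⅓*0 = 0)
R(J(Q(3), -3))*((h + 189) - 1) = 0*((189 + 189) - 1) = 0*(378 - 1) = 0*377 = 0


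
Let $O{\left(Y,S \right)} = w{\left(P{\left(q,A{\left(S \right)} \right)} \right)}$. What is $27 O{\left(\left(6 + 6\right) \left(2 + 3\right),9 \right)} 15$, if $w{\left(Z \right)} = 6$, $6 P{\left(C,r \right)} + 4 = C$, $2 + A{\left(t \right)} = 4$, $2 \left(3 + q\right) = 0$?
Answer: $2430$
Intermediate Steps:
$q = -3$ ($q = -3 + \frac{1}{2} \cdot 0 = -3 + 0 = -3$)
$A{\left(t \right)} = 2$ ($A{\left(t \right)} = -2 + 4 = 2$)
$P{\left(C,r \right)} = - \frac{2}{3} + \frac{C}{6}$
$O{\left(Y,S \right)} = 6$
$27 O{\left(\left(6 + 6\right) \left(2 + 3\right),9 \right)} 15 = 27 \cdot 6 \cdot 15 = 162 \cdot 15 = 2430$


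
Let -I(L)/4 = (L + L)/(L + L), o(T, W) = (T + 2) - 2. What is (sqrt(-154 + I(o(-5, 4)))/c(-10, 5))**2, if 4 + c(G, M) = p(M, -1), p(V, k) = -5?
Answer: -158/81 ≈ -1.9506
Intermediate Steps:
o(T, W) = T (o(T, W) = (2 + T) - 2 = T)
I(L) = -4 (I(L) = -4*(L + L)/(L + L) = -4*2*L/(2*L) = -4*2*L*1/(2*L) = -4*1 = -4)
c(G, M) = -9 (c(G, M) = -4 - 5 = -9)
(sqrt(-154 + I(o(-5, 4)))/c(-10, 5))**2 = (sqrt(-154 - 4)/(-9))**2 = (sqrt(-158)*(-1/9))**2 = ((I*sqrt(158))*(-1/9))**2 = (-I*sqrt(158)/9)**2 = -158/81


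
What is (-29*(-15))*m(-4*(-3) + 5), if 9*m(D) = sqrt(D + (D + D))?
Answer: 145*sqrt(51)/3 ≈ 345.17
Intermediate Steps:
m(D) = sqrt(3)*sqrt(D)/9 (m(D) = sqrt(D + (D + D))/9 = sqrt(D + 2*D)/9 = sqrt(3*D)/9 = (sqrt(3)*sqrt(D))/9 = sqrt(3)*sqrt(D)/9)
(-29*(-15))*m(-4*(-3) + 5) = (-29*(-15))*(sqrt(3)*sqrt(-4*(-3) + 5)/9) = 435*(sqrt(3)*sqrt(12 + 5)/9) = 435*(sqrt(3)*sqrt(17)/9) = 435*(sqrt(51)/9) = 145*sqrt(51)/3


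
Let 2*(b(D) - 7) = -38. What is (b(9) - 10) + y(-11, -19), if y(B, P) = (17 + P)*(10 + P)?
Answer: -4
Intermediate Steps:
y(B, P) = (10 + P)*(17 + P)
b(D) = -12 (b(D) = 7 + (½)*(-38) = 7 - 19 = -12)
(b(9) - 10) + y(-11, -19) = (-12 - 10) + (170 + (-19)² + 27*(-19)) = -22 + (170 + 361 - 513) = -22 + 18 = -4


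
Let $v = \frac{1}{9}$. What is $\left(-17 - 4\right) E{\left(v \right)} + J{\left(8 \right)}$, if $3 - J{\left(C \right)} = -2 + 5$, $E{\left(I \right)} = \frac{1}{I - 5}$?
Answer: $\frac{189}{44} \approx 4.2955$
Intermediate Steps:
$v = \frac{1}{9} \approx 0.11111$
$E{\left(I \right)} = \frac{1}{-5 + I}$
$J{\left(C \right)} = 0$ ($J{\left(C \right)} = 3 - \left(-2 + 5\right) = 3 - 3 = 0$)
$\left(-17 - 4\right) E{\left(v \right)} + J{\left(8 \right)} = \frac{-17 - 4}{-5 + \frac{1}{9}} + 0 = - \frac{21}{- \frac{44}{9}} + 0 = \left(-21\right) \left(- \frac{9}{44}\right) + 0 = \frac{189}{44} + 0 = \frac{189}{44}$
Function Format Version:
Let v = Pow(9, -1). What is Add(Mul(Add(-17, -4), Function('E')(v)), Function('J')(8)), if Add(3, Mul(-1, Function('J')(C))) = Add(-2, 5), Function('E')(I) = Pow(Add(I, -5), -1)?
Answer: Rational(189, 44) ≈ 4.2955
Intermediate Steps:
v = Rational(1, 9) ≈ 0.11111
Function('E')(I) = Pow(Add(-5, I), -1)
Function('J')(C) = 0 (Function('J')(C) = Add(3, Mul(-1, Add(-2, 5))) = Add(3, Mul(-1, 3)) = Add(3, -3) = 0)
Add(Mul(Add(-17, -4), Function('E')(v)), Function('J')(8)) = Add(Mul(Add(-17, -4), Pow(Add(-5, Rational(1, 9)), -1)), 0) = Add(Mul(-21, Pow(Rational(-44, 9), -1)), 0) = Add(Mul(-21, Rational(-9, 44)), 0) = Add(Rational(189, 44), 0) = Rational(189, 44)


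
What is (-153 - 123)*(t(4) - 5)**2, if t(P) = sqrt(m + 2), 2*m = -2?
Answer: -4416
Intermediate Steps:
m = -1 (m = (1/2)*(-2) = -1)
t(P) = 1 (t(P) = sqrt(-1 + 2) = sqrt(1) = 1)
(-153 - 123)*(t(4) - 5)**2 = (-153 - 123)*(1 - 5)**2 = -276*(-4)**2 = -276*16 = -4416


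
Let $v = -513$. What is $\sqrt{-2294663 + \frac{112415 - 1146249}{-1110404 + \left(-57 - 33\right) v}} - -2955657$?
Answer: $2955657 + \frac{i \sqrt{649730115270862518}}{532117} \approx 2.9557 \cdot 10^{6} + 1514.8 i$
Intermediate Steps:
$\sqrt{-2294663 + \frac{112415 - 1146249}{-1110404 + \left(-57 - 33\right) v}} - -2955657 = \sqrt{-2294663 + \frac{112415 - 1146249}{-1110404 + \left(-57 - 33\right) \left(-513\right)}} - -2955657 = \sqrt{-2294663 - \frac{1033834}{-1110404 - -46170}} + 2955657 = \sqrt{-2294663 - \frac{1033834}{-1110404 + 46170}} + 2955657 = \sqrt{-2294663 - \frac{1033834}{-1064234}} + 2955657 = \sqrt{-2294663 - - \frac{516917}{532117}} + 2955657 = \sqrt{-2294663 + \frac{516917}{532117}} + 2955657 = \sqrt{- \frac{1221028674654}{532117}} + 2955657 = \frac{i \sqrt{649730115270862518}}{532117} + 2955657 = 2955657 + \frac{i \sqrt{649730115270862518}}{532117}$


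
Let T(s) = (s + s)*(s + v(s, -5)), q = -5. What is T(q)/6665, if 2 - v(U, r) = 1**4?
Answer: 8/1333 ≈ 0.0060015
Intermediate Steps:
v(U, r) = 1 (v(U, r) = 2 - 1*1**4 = 2 - 1*1 = 2 - 1 = 1)
T(s) = 2*s*(1 + s) (T(s) = (s + s)*(s + 1) = (2*s)*(1 + s) = 2*s*(1 + s))
T(q)/6665 = (2*(-5)*(1 - 5))/6665 = (2*(-5)*(-4))*(1/6665) = 40*(1/6665) = 8/1333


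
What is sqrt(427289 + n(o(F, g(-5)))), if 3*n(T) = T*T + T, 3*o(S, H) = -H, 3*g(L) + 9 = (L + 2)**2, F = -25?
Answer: sqrt(427289) ≈ 653.67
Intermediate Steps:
g(L) = -3 + (2 + L)**2/3 (g(L) = -3 + (L + 2)**2/3 = -3 + (2 + L)**2/3)
o(S, H) = -H/3 (o(S, H) = (-H)/3 = -H/3)
n(T) = T/3 + T**2/3 (n(T) = (T*T + T)/3 = (T**2 + T)/3 = (T + T**2)/3 = T/3 + T**2/3)
sqrt(427289 + n(o(F, g(-5)))) = sqrt(427289 + (-(-3 + (2 - 5)**2/3)/3)*(1 - (-3 + (2 - 5)**2/3)/3)/3) = sqrt(427289 + (-(-3 + (1/3)*(-3)**2)/3)*(1 - (-3 + (1/3)*(-3)**2)/3)/3) = sqrt(427289 + (-(-3 + (1/3)*9)/3)*(1 - (-3 + (1/3)*9)/3)/3) = sqrt(427289 + (-(-3 + 3)/3)*(1 - (-3 + 3)/3)/3) = sqrt(427289 + (-1/3*0)*(1 - 1/3*0)/3) = sqrt(427289 + (1/3)*0*(1 + 0)) = sqrt(427289 + (1/3)*0*1) = sqrt(427289 + 0) = sqrt(427289)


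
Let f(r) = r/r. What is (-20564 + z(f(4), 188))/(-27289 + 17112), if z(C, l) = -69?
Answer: 20633/10177 ≈ 2.0274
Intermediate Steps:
f(r) = 1
(-20564 + z(f(4), 188))/(-27289 + 17112) = (-20564 - 69)/(-27289 + 17112) = -20633/(-10177) = -20633*(-1/10177) = 20633/10177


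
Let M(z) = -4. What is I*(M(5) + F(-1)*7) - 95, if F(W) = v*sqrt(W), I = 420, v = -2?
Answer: -1775 - 5880*I ≈ -1775.0 - 5880.0*I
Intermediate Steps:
F(W) = -2*sqrt(W)
I*(M(5) + F(-1)*7) - 95 = 420*(-4 - 2*I*7) - 95 = 420*(-4 - 14*I) - 95 = (-1680 - 5880*I) - 95 = -1775 - 5880*I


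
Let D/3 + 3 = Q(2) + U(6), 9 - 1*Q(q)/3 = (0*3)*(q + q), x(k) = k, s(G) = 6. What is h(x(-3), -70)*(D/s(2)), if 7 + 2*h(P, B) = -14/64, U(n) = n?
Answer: -3465/64 ≈ -54.141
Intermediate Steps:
h(P, B) = -231/64 (h(P, B) = -7/2 + (-14/64)/2 = -7/2 + (-14*1/64)/2 = -7/2 + (1/2)*(-7/32) = -7/2 - 7/64 = -231/64)
Q(q) = 27 (Q(q) = 27 - 3*0*3*(q + q) = 27 - 0*2*q = 27 - 3*0 = 27 + 0 = 27)
D = 90 (D = -9 + 3*(27 + 6) = -9 + 3*33 = -9 + 99 = 90)
h(x(-3), -70)*(D/s(2)) = -10395/(32*6) = -231/64*15 = -3465/64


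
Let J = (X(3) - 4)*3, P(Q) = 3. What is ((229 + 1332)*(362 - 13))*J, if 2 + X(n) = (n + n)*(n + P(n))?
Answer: 49031010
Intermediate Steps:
X(n) = -2 + 2*n*(3 + n) (X(n) = -2 + (n + n)*(n + 3) = -2 + (2*n)*(3 + n) = -2 + 2*n*(3 + n))
J = 90 (J = ((-2 + 2*3² + 6*3) - 4)*3 = ((-2 + 2*9 + 18) - 4)*3 = ((-2 + 18 + 18) - 4)*3 = (34 - 4)*3 = 30*3 = 90)
((229 + 1332)*(362 - 13))*J = ((229 + 1332)*(362 - 13))*90 = (1561*349)*90 = 544789*90 = 49031010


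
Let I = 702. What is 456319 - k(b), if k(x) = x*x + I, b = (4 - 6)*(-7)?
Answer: 455421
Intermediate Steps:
b = 14 (b = -2*(-7) = 14)
k(x) = 702 + x² (k(x) = x*x + 702 = x² + 702 = 702 + x²)
456319 - k(b) = 456319 - (702 + 14²) = 456319 - (702 + 196) = 456319 - 1*898 = 456319 - 898 = 455421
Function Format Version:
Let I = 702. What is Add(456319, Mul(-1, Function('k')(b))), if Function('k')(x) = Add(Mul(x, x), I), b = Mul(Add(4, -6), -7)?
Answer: 455421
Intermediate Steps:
b = 14 (b = Mul(-2, -7) = 14)
Function('k')(x) = Add(702, Pow(x, 2)) (Function('k')(x) = Add(Mul(x, x), 702) = Add(Pow(x, 2), 702) = Add(702, Pow(x, 2)))
Add(456319, Mul(-1, Function('k')(b))) = Add(456319, Mul(-1, Add(702, Pow(14, 2)))) = Add(456319, Mul(-1, Add(702, 196))) = Add(456319, Mul(-1, 898)) = Add(456319, -898) = 455421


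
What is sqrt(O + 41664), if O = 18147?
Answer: sqrt(59811) ≈ 244.56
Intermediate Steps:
sqrt(O + 41664) = sqrt(18147 + 41664) = sqrt(59811)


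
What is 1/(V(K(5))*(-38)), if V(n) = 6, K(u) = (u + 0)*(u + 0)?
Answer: -1/228 ≈ -0.0043860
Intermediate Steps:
K(u) = u² (K(u) = u*u = u²)
1/(V(K(5))*(-38)) = 1/(6*(-38)) = 1/(-228) = -1/228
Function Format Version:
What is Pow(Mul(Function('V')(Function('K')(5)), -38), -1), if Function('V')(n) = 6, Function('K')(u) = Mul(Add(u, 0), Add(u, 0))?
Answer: Rational(-1, 228) ≈ -0.0043860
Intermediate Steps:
Function('K')(u) = Pow(u, 2) (Function('K')(u) = Mul(u, u) = Pow(u, 2))
Pow(Mul(Function('V')(Function('K')(5)), -38), -1) = Pow(Mul(6, -38), -1) = Pow(-228, -1) = Rational(-1, 228)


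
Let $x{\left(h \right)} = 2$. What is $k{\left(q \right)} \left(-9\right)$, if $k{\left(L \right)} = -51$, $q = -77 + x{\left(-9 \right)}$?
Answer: $459$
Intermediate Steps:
$q = -75$ ($q = -77 + 2 = -75$)
$k{\left(q \right)} \left(-9\right) = \left(-51\right) \left(-9\right) = 459$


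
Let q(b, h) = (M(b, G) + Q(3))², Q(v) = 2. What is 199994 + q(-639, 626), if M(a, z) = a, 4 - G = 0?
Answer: 605763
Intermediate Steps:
G = 4 (G = 4 - 1*0 = 4 + 0 = 4)
q(b, h) = (2 + b)² (q(b, h) = (b + 2)² = (2 + b)²)
199994 + q(-639, 626) = 199994 + (2 - 639)² = 199994 + (-637)² = 199994 + 405769 = 605763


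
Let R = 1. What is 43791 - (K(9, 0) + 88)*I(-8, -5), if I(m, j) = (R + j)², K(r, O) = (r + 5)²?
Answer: 39247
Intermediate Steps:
K(r, O) = (5 + r)²
I(m, j) = (1 + j)²
43791 - (K(9, 0) + 88)*I(-8, -5) = 43791 - ((5 + 9)² + 88)*(1 - 5)² = 43791 - (14² + 88)*(-4)² = 43791 - (196 + 88)*16 = 43791 - 284*16 = 43791 - 1*4544 = 43791 - 4544 = 39247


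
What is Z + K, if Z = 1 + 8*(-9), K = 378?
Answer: 307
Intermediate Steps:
Z = -71 (Z = 1 - 72 = -71)
Z + K = -71 + 378 = 307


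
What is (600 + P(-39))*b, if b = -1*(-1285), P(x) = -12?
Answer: 755580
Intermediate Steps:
b = 1285
(600 + P(-39))*b = (600 - 12)*1285 = 588*1285 = 755580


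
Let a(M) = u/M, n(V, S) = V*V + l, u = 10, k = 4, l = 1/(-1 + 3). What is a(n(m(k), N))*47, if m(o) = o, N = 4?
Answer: 940/33 ≈ 28.485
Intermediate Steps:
l = 1/2 ≈ 0.50000
n(V, S) = 1/2 + V**2 (n(V, S) = V*V + 1/2 = V**2 + 1/2 = 1/2 + V**2)
a(M) = 10/M
a(n(m(k), N))*47 = (10/(1/2 + 4**2))*47 = (10/(1/2 + 16))*47 = (10/(33/2))*47 = (10*(2/33))*47 = (20/33)*47 = 940/33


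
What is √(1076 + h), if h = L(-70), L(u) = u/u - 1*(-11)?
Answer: 8*√17 ≈ 32.985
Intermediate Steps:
L(u) = 12 (L(u) = 1 + 11 = 12)
h = 12
√(1076 + h) = √(1076 + 12) = √1088 = 8*√17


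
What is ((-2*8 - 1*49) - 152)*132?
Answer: -28644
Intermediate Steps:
((-2*8 - 1*49) - 152)*132 = ((-16 - 49) - 152)*132 = (-65 - 152)*132 = -217*132 = -28644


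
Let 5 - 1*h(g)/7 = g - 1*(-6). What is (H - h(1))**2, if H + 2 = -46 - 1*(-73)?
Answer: 1521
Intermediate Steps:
h(g) = -7 - 7*g (h(g) = 35 - 7*(g - 1*(-6)) = 35 - 7*(g + 6) = 35 - 7*(6 + g) = 35 + (-42 - 7*g) = -7 - 7*g)
H = 25 (H = -2 + (-46 - 1*(-73)) = -2 + (-46 + 73) = -2 + 27 = 25)
(H - h(1))**2 = (25 - (-7 - 7*1))**2 = (25 - (-7 - 7))**2 = (25 - 1*(-14))**2 = (25 + 14)**2 = 39**2 = 1521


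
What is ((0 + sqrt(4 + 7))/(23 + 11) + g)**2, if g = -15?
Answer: (510 - sqrt(11))**2/1156 ≈ 222.08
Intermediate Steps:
((0 + sqrt(4 + 7))/(23 + 11) + g)**2 = ((0 + sqrt(4 + 7))/(23 + 11) - 15)**2 = ((0 + sqrt(11))/34 - 15)**2 = (sqrt(11)*(1/34) - 15)**2 = (sqrt(11)/34 - 15)**2 = (-15 + sqrt(11)/34)**2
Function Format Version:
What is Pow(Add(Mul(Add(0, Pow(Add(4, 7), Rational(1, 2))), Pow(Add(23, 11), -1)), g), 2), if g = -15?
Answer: Mul(Rational(1, 1156), Pow(Add(510, Mul(-1, Pow(11, Rational(1, 2)))), 2)) ≈ 222.08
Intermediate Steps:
Pow(Add(Mul(Add(0, Pow(Add(4, 7), Rational(1, 2))), Pow(Add(23, 11), -1)), g), 2) = Pow(Add(Mul(Add(0, Pow(Add(4, 7), Rational(1, 2))), Pow(Add(23, 11), -1)), -15), 2) = Pow(Add(Mul(Add(0, Pow(11, Rational(1, 2))), Pow(34, -1)), -15), 2) = Pow(Add(Mul(Pow(11, Rational(1, 2)), Rational(1, 34)), -15), 2) = Pow(Add(Mul(Rational(1, 34), Pow(11, Rational(1, 2))), -15), 2) = Pow(Add(-15, Mul(Rational(1, 34), Pow(11, Rational(1, 2)))), 2)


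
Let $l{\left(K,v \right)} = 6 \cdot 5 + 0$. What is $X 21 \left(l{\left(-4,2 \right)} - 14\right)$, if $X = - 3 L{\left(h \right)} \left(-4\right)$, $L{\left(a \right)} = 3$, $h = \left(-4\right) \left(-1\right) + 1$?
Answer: $12096$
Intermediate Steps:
$h = 5$ ($h = 4 + 1 = 5$)
$l{\left(K,v \right)} = 30$ ($l{\left(K,v \right)} = 30 + 0 = 30$)
$X = 36$ ($X = \left(-3\right) 3 \left(-4\right) = \left(-9\right) \left(-4\right) = 36$)
$X 21 \left(l{\left(-4,2 \right)} - 14\right) = 36 \cdot 21 \left(30 - 14\right) = 756 \left(30 - 14\right) = 756 \cdot 16 = 12096$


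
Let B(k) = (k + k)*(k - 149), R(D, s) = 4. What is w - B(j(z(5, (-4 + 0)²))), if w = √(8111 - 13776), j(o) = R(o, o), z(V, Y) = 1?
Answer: 1160 + I*√5665 ≈ 1160.0 + 75.266*I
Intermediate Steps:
j(o) = 4
B(k) = 2*k*(-149 + k) (B(k) = (2*k)*(-149 + k) = 2*k*(-149 + k))
w = I*√5665 (w = √(-5665) = I*√5665 ≈ 75.266*I)
w - B(j(z(5, (-4 + 0)²))) = I*√5665 - 2*4*(-149 + 4) = I*√5665 - 2*4*(-145) = I*√5665 - 1*(-1160) = I*√5665 + 1160 = 1160 + I*√5665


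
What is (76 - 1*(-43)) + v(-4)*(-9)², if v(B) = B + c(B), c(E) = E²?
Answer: 1091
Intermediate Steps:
v(B) = B + B²
(76 - 1*(-43)) + v(-4)*(-9)² = (76 - 1*(-43)) - 4*(1 - 4)*(-9)² = (76 + 43) - 4*(-3)*81 = 119 + 12*81 = 119 + 972 = 1091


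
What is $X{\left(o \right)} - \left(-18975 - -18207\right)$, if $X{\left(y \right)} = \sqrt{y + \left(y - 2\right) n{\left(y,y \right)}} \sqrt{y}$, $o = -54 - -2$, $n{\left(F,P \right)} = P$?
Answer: $768 + 52 i \sqrt{53} \approx 768.0 + 378.57 i$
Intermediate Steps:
$o = -52$ ($o = -54 + \left(-1 + 3\right) = -54 + 2 = -52$)
$X{\left(y \right)} = \sqrt{y} \sqrt{y + y \left(-2 + y\right)}$ ($X{\left(y \right)} = \sqrt{y + \left(y - 2\right) y} \sqrt{y} = \sqrt{y + \left(-2 + y\right) y} \sqrt{y} = \sqrt{y + y \left(-2 + y\right)} \sqrt{y} = \sqrt{y} \sqrt{y + y \left(-2 + y\right)}$)
$X{\left(o \right)} - \left(-18975 - -18207\right) = \sqrt{-52} \sqrt{- 52 \left(-1 - 52\right)} - \left(-18975 - -18207\right) = 2 i \sqrt{13} \sqrt{\left(-52\right) \left(-53\right)} - \left(-18975 + 18207\right) = 2 i \sqrt{13} \sqrt{2756} - -768 = 2 i \sqrt{13} \cdot 2 \sqrt{689} + 768 = 52 i \sqrt{53} + 768 = 768 + 52 i \sqrt{53}$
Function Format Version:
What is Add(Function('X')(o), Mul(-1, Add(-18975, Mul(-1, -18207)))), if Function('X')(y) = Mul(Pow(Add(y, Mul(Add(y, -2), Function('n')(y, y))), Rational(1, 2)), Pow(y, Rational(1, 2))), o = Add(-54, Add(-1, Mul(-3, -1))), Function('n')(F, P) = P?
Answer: Add(768, Mul(52, I, Pow(53, Rational(1, 2)))) ≈ Add(768.00, Mul(378.57, I))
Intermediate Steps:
o = -52 (o = Add(-54, Add(-1, 3)) = Add(-54, 2) = -52)
Function('X')(y) = Mul(Pow(y, Rational(1, 2)), Pow(Add(y, Mul(y, Add(-2, y))), Rational(1, 2))) (Function('X')(y) = Mul(Pow(Add(y, Mul(Add(y, -2), y)), Rational(1, 2)), Pow(y, Rational(1, 2))) = Mul(Pow(Add(y, Mul(Add(-2, y), y)), Rational(1, 2)), Pow(y, Rational(1, 2))) = Mul(Pow(Add(y, Mul(y, Add(-2, y))), Rational(1, 2)), Pow(y, Rational(1, 2))) = Mul(Pow(y, Rational(1, 2)), Pow(Add(y, Mul(y, Add(-2, y))), Rational(1, 2))))
Add(Function('X')(o), Mul(-1, Add(-18975, Mul(-1, -18207)))) = Add(Mul(Pow(-52, Rational(1, 2)), Pow(Mul(-52, Add(-1, -52)), Rational(1, 2))), Mul(-1, Add(-18975, Mul(-1, -18207)))) = Add(Mul(Mul(2, I, Pow(13, Rational(1, 2))), Pow(Mul(-52, -53), Rational(1, 2))), Mul(-1, Add(-18975, 18207))) = Add(Mul(Mul(2, I, Pow(13, Rational(1, 2))), Pow(2756, Rational(1, 2))), Mul(-1, -768)) = Add(Mul(Mul(2, I, Pow(13, Rational(1, 2))), Mul(2, Pow(689, Rational(1, 2)))), 768) = Add(Mul(52, I, Pow(53, Rational(1, 2))), 768) = Add(768, Mul(52, I, Pow(53, Rational(1, 2))))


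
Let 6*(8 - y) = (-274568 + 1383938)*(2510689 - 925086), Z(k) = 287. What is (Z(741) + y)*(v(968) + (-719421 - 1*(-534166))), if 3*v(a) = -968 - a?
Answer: 163501239195769390/3 ≈ 5.4500e+16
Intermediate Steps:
v(a) = -968/3 - a/3 (v(a) = (-968 - a)/3 = -968/3 - a/3)
y = -293170066677 (y = 8 - (-274568 + 1383938)*(2510689 - 925086)/6 = 8 - 184895*1585603 = 8 - ⅙*1759020400110 = 8 - 293170066685 = -293170066677)
(Z(741) + y)*(v(968) + (-719421 - 1*(-534166))) = (287 - 293170066677)*((-968/3 - ⅓*968) + (-719421 - 1*(-534166))) = -293170066390*((-968/3 - 968/3) + (-719421 + 534166)) = -293170066390*(-1936/3 - 185255) = -293170066390*(-557701/3) = 163501239195769390/3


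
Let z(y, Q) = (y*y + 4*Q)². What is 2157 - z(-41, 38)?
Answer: -3357732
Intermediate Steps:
z(y, Q) = (y² + 4*Q)²
2157 - z(-41, 38) = 2157 - ((-41)² + 4*38)² = 2157 - (1681 + 152)² = 2157 - 1*1833² = 2157 - 1*3359889 = 2157 - 3359889 = -3357732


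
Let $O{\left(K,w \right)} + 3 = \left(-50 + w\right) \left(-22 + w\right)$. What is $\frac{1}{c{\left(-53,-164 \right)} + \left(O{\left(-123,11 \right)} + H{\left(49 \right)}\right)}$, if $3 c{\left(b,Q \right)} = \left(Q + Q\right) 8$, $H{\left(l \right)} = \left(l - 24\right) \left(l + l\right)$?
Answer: $\frac{3}{6004} \approx 0.00049967$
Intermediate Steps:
$H{\left(l \right)} = 2 l \left(-24 + l\right)$ ($H{\left(l \right)} = \left(-24 + l\right) 2 l = 2 l \left(-24 + l\right)$)
$c{\left(b,Q \right)} = \frac{16 Q}{3}$ ($c{\left(b,Q \right)} = \frac{\left(Q + Q\right) 8}{3} = \frac{2 Q 8}{3} = \frac{16 Q}{3}$)
$O{\left(K,w \right)} = -3 + \left(-50 + w\right) \left(-22 + w\right)$
$\frac{1}{c{\left(-53,-164 \right)} + \left(O{\left(-123,11 \right)} + H{\left(49 \right)}\right)} = \frac{1}{\frac{16}{3} \left(-164\right) + \left(\left(1097 + 11^{2} - 792\right) + 2 \cdot 49 \left(-24 + 49\right)\right)} = \frac{1}{- \frac{2624}{3} + \left(\left(1097 + 121 - 792\right) + 2 \cdot 49 \cdot 25\right)} = \frac{1}{- \frac{2624}{3} + \left(426 + 2450\right)} = \frac{1}{- \frac{2624}{3} + 2876} = \frac{1}{\frac{6004}{3}} = \frac{3}{6004}$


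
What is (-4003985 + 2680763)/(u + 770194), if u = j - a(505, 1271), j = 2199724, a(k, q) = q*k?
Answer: -441074/776021 ≈ -0.56838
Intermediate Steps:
a(k, q) = k*q
u = 1557869 (u = 2199724 - 505*1271 = 2199724 - 1*641855 = 2199724 - 641855 = 1557869)
(-4003985 + 2680763)/(u + 770194) = (-4003985 + 2680763)/(1557869 + 770194) = -1323222/2328063 = -1323222*1/2328063 = -441074/776021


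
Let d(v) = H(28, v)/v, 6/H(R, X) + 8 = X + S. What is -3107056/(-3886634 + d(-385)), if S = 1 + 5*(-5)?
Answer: 41568525460/51998304627 ≈ 0.79942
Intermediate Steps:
S = -24 (S = 1 - 25 = -24)
H(R, X) = 6/(-32 + X) (H(R, X) = 6/(-8 + (X - 24)) = 6/(-8 + (-24 + X)) = 6/(-32 + X))
d(v) = 6/(v*(-32 + v)) (d(v) = (6/(-32 + v))/v = 6/(v*(-32 + v)))
-3107056/(-3886634 + d(-385)) = -3107056/(-3886634 + 6/(-385*(-32 - 385))) = -3107056/(-3886634 + 6*(-1/385)/(-417)) = -3107056/(-3886634 + 6*(-1/385)*(-1/417)) = -3107056/(-3886634 + 2/53515) = -3107056/(-207993218508/53515) = -3107056*(-53515/207993218508) = 41568525460/51998304627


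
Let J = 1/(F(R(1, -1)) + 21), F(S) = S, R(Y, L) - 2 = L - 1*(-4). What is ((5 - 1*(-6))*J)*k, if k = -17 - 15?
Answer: -176/13 ≈ -13.538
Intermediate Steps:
R(Y, L) = 6 + L (R(Y, L) = 2 + (L - 1*(-4)) = 2 + (L + 4) = 2 + (4 + L) = 6 + L)
J = 1/26 (J = 1/((6 - 1) + 21) = 1/(5 + 21) = 1/26 ≈ 0.038462)
k = -32
((5 - 1*(-6))*J)*k = ((5 - 1*(-6))*(1/26))*(-32) = ((5 + 6)*(1/26))*(-32) = (11*(1/26))*(-32) = (11/26)*(-32) = -176/13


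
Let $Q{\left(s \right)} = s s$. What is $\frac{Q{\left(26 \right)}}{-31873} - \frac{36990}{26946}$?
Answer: $- \frac{22170329}{15904627} \approx -1.394$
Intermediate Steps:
$Q{\left(s \right)} = s^{2}$
$\frac{Q{\left(26 \right)}}{-31873} - \frac{36990}{26946} = \frac{26^{2}}{-31873} - \frac{36990}{26946} = 676 \left(- \frac{1}{31873}\right) - \frac{685}{499} = - \frac{676}{31873} - \frac{685}{499} = - \frac{22170329}{15904627}$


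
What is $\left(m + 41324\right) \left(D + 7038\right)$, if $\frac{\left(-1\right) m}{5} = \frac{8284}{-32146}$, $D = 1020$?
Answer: $\frac{5352295734996}{16073} \approx 3.33 \cdot 10^{8}$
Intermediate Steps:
$m = \frac{20710}{16073}$ ($m = - 5 \frac{8284}{-32146} = - 5 \cdot 8284 \left(- \frac{1}{32146}\right) = \left(-5\right) \left(- \frac{4142}{16073}\right) = \frac{20710}{16073} \approx 1.2885$)
$\left(m + 41324\right) \left(D + 7038\right) = \left(\frac{20710}{16073} + 41324\right) \left(1020 + 7038\right) = \frac{664221362}{16073} \cdot 8058 = \frac{5352295734996}{16073}$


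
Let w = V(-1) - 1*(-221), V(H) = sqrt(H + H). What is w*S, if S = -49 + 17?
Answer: -7072 - 32*I*sqrt(2) ≈ -7072.0 - 45.255*I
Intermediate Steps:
V(H) = sqrt(2)*sqrt(H) (V(H) = sqrt(2*H) = sqrt(2)*sqrt(H))
w = 221 + I*sqrt(2) (w = sqrt(2)*sqrt(-1) - 1*(-221) = sqrt(2)*I + 221 = I*sqrt(2) + 221 = 221 + I*sqrt(2) ≈ 221.0 + 1.4142*I)
S = -32
w*S = (221 + I*sqrt(2))*(-32) = -7072 - 32*I*sqrt(2)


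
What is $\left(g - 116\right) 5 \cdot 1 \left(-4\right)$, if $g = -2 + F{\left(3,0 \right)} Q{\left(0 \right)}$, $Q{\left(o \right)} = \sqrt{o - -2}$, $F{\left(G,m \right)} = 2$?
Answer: $2360 - 40 \sqrt{2} \approx 2303.4$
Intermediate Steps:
$Q{\left(o \right)} = \sqrt{2 + o}$ ($Q{\left(o \right)} = \sqrt{o + 2} = \sqrt{2 + o}$)
$g = -2 + 2 \sqrt{2}$ ($g = -2 + 2 \sqrt{2 + 0} = -2 + 2 \sqrt{2} \approx 0.82843$)
$\left(g - 116\right) 5 \cdot 1 \left(-4\right) = \left(\left(-2 + 2 \sqrt{2}\right) - 116\right) 5 \cdot 1 \left(-4\right) = \left(-118 + 2 \sqrt{2}\right) 5 \left(-4\right) = \left(-118 + 2 \sqrt{2}\right) \left(-20\right) = 2360 - 40 \sqrt{2}$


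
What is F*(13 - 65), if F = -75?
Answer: 3900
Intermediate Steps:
F*(13 - 65) = -75*(13 - 65) = -75*(-52) = 3900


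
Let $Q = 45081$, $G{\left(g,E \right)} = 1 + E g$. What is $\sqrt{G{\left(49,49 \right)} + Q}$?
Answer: $\sqrt{47483} \approx 217.91$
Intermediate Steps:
$\sqrt{G{\left(49,49 \right)} + Q} = \sqrt{\left(1 + 49 \cdot 49\right) + 45081} = \sqrt{\left(1 + 2401\right) + 45081} = \sqrt{2402 + 45081} = \sqrt{47483}$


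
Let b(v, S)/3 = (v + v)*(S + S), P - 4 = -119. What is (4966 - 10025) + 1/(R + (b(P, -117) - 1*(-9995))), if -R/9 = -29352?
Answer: -2203816756/435623 ≈ -5059.0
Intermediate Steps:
P = -115 (P = 4 - 119 = -115)
b(v, S) = 12*S*v (b(v, S) = 3*((v + v)*(S + S)) = 3*((2*v)*(2*S)) = 3*(4*S*v) = 12*S*v)
R = 264168 (R = -9*(-29352) = 264168)
(4966 - 10025) + 1/(R + (b(P, -117) - 1*(-9995))) = (4966 - 10025) + 1/(264168 + (12*(-117)*(-115) - 1*(-9995))) = -5059 + 1/(264168 + (161460 + 9995)) = -5059 + 1/(264168 + 171455) = -5059 + 1/435623 = -2203816756/435623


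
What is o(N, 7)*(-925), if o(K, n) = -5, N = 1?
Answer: 4625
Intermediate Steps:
o(N, 7)*(-925) = -5*(-925) = 4625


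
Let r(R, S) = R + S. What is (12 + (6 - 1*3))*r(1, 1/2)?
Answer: 45/2 ≈ 22.500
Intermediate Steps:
(12 + (6 - 1*3))*r(1, 1/2) = (12 + (6 - 1*3))*(1 + 1/2) = (12 + (6 - 3))*(1 + ½) = (12 + 3)*(3/2) = 15*(3/2) = 45/2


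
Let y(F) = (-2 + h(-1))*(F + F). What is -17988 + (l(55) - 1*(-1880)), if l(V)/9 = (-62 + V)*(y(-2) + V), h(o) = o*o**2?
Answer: -20329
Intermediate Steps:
h(o) = o**3
y(F) = -6*F (y(F) = (-2 + (-1)**3)*(F + F) = (-2 - 1)*(2*F) = -6*F)
l(V) = 9*(-62 + V)*(12 + V) (l(V) = 9*((-62 + V)*(-6*(-2) + V)) = 9*((-62 + V)*(12 + V)) = 9*(-62 + V)*(12 + V))
-17988 + (l(55) - 1*(-1880)) = -17988 + ((-6696 - 450*55 + 9*55**2) - 1*(-1880)) = -17988 + ((-6696 - 24750 + 9*3025) + 1880) = -17988 + ((-6696 - 24750 + 27225) + 1880) = -17988 + (-4221 + 1880) = -17988 - 2341 = -20329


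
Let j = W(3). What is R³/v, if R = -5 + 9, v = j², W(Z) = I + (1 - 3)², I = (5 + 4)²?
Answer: 64/7225 ≈ 0.0088581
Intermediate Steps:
I = 81 (I = 9² = 81)
W(Z) = 85 (W(Z) = 81 + (1 - 3)² = 81 + (-2)² = 81 + 4 = 85)
j = 85
v = 7225 (v = 85² = 7225)
R = 4
R³/v = 4³/7225 = 64*(1/7225) = 64/7225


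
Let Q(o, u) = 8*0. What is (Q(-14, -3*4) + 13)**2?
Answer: 169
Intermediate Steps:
Q(o, u) = 0
(Q(-14, -3*4) + 13)**2 = (0 + 13)**2 = 13**2 = 169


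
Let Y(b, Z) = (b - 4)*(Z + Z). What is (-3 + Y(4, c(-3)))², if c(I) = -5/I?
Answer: 9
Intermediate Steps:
Y(b, Z) = 2*Z*(-4 + b) (Y(b, Z) = (-4 + b)*(2*Z) = 2*Z*(-4 + b))
(-3 + Y(4, c(-3)))² = (-3 + 2*(-5/(-3))*(-4 + 4))² = (-3 + 2*(-5*(-⅓))*0)² = (-3 + 2*(5/3)*0)² = (-3 + 0)² = (-3)² = 9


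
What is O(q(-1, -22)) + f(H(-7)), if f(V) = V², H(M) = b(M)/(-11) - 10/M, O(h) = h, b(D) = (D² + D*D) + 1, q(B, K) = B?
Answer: 2760/49 ≈ 56.327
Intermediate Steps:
b(D) = 1 + 2*D² (b(D) = (D² + D²) + 1 = 2*D² + 1 = 1 + 2*D²)
H(M) = -1/11 - 10/M - 2*M²/11 (H(M) = (1 + 2*M²)/(-11) - 10/M = (1 + 2*M²)*(-1/11) - 10/M = (-1/11 - 2*M²/11) - 10/M = -1/11 - 10/M - 2*M²/11)
O(q(-1, -22)) + f(H(-7)) = -1 + ((1/11)*(-110 - 1*(-7) - 2*(-7)³)/(-7))² = -1 + ((1/11)*(-⅐)*(-110 + 7 - 2*(-343)))² = -1 + ((1/11)*(-⅐)*(-110 + 7 + 686))² = -1 + ((1/11)*(-⅐)*583)² = -1 + (-53/7)² = -1 + 2809/49 = 2760/49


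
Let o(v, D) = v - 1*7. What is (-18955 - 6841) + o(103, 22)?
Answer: -25700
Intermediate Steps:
o(v, D) = -7 + v (o(v, D) = v - 7 = -7 + v)
(-18955 - 6841) + o(103, 22) = (-18955 - 6841) + (-7 + 103) = -25796 + 96 = -25700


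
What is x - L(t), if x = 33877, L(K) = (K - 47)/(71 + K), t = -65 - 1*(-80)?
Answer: 1456727/43 ≈ 33877.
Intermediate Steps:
t = 15 (t = -65 + 80 = 15)
L(K) = (-47 + K)/(71 + K)
x - L(t) = 33877 - (-47 + 15)/(71 + 15) = 33877 - (-32)/86 = 33877 - 1*(-16/43) = 33877 + 16/43 = 1456727/43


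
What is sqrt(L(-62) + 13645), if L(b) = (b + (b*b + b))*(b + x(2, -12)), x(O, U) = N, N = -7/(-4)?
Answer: I*sqrt(210485) ≈ 458.79*I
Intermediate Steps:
N = 7/4 (N = -7*(-1/4) = 7/4 ≈ 1.7500)
x(O, U) = 7/4
L(b) = (7/4 + b)*(b**2 + 2*b) (L(b) = (b + (b*b + b))*(b + 7/4) = (b + (b**2 + b))*(7/4 + b) = (b + (b + b**2))*(7/4 + b) = (b**2 + 2*b)*(7/4 + b) = (7/4 + b)*(b**2 + 2*b))
sqrt(L(-62) + 13645) = sqrt((1/4)*(-62)*(14 + 4*(-62)**2 + 15*(-62)) + 13645) = sqrt((1/4)*(-62)*(14 + 4*3844 - 930) + 13645) = sqrt((1/4)*(-62)*(14 + 15376 - 930) + 13645) = sqrt((1/4)*(-62)*14460 + 13645) = sqrt(-224130 + 13645) = sqrt(-210485) = I*sqrt(210485)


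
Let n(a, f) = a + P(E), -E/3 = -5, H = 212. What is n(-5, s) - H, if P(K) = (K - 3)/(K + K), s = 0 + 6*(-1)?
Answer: -1083/5 ≈ -216.60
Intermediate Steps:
s = -6 (s = 0 - 6 = -6)
E = 15 (E = -3*(-5) = 15)
P(K) = (-3 + K)/(2*K) (P(K) = (-3 + K)/((2*K)) = (-3 + K)*(1/(2*K)) = (-3 + K)/(2*K))
n(a, f) = 2/5 + a (n(a, f) = a + (1/2)*(-3 + 15)/15 = a + (1/2)*(1/15)*12 = a + 2/5 = 2/5 + a)
n(-5, s) - H = (2/5 - 5) - 1*212 = -23/5 - 212 = -1083/5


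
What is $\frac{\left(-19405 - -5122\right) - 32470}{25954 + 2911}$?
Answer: $- \frac{46753}{28865} \approx -1.6197$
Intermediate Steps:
$\frac{\left(-19405 - -5122\right) - 32470}{25954 + 2911} = \frac{\left(-19405 + 5122\right) - 32470}{28865} = \left(-14283 - 32470\right) \frac{1}{28865} = \left(-46753\right) \frac{1}{28865} = - \frac{46753}{28865}$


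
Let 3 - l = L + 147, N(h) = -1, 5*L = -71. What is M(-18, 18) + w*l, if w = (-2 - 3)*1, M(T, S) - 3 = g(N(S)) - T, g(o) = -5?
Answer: 665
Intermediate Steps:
L = -71/5 (L = (⅕)*(-71) = -71/5 ≈ -14.200)
l = -649/5 (l = 3 - (-71/5 + 147) = 3 - 1*664/5 = 3 - 664/5 = -649/5 ≈ -129.80)
M(T, S) = -2 - T (M(T, S) = 3 + (-5 - T) = -2 - T)
w = -5 (w = -5*1 = -5)
M(-18, 18) + w*l = (-2 - 1*(-18)) - 5*(-649/5) = (-2 + 18) + 649 = 16 + 649 = 665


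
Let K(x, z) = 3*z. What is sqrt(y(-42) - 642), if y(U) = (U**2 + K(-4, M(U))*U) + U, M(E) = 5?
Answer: 15*sqrt(2) ≈ 21.213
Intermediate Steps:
y(U) = U**2 + 16*U (y(U) = (U**2 + (3*5)*U) + U = (U**2 + 15*U) + U = U**2 + 16*U)
sqrt(y(-42) - 642) = sqrt(-42*(16 - 42) - 642) = sqrt(-42*(-26) - 642) = sqrt(1092 - 642) = sqrt(450) = 15*sqrt(2)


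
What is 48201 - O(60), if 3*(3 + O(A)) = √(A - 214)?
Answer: 48204 - I*√154/3 ≈ 48204.0 - 4.1366*I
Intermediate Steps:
O(A) = -3 + √(-214 + A)/3 (O(A) = -3 + √(A - 214)/3 = -3 + √(-214 + A)/3)
48201 - O(60) = 48201 - (-3 + √(-214 + 60)/3) = 48201 - (-3 + √(-154)/3) = 48201 - (-3 + (I*√154)/3) = 48201 - (-3 + I*√154/3) = 48201 + (3 - I*√154/3) = 48204 - I*√154/3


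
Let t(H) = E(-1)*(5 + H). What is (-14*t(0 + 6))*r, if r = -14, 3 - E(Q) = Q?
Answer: 8624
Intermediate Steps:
E(Q) = 3 - Q
t(H) = 20 + 4*H (t(H) = (3 - 1*(-1))*(5 + H) = (3 + 1)*(5 + H) = 4*(5 + H) = 20 + 4*H)
(-14*t(0 + 6))*r = -14*(20 + 4*(0 + 6))*(-14) = -14*(20 + 4*6)*(-14) = -14*(20 + 24)*(-14) = -14*44*(-14) = -616*(-14) = 8624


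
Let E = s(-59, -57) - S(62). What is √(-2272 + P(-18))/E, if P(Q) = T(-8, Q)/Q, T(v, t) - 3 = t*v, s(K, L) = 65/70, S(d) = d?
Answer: -7*I*√82086/2565 ≈ -0.78189*I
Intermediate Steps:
s(K, L) = 13/14 (s(K, L) = 65*(1/70) = 13/14)
T(v, t) = 3 + t*v
P(Q) = (3 - 8*Q)/Q (P(Q) = (3 + Q*(-8))/Q = (3 - 8*Q)/Q)
E = -855/14 (E = 13/14 - 1*62 = 13/14 - 62 = -855/14 ≈ -61.071)
√(-2272 + P(-18))/E = √(-2272 + (-8 + 3/(-18)))/(-855/14) = √(-2272 + (-8 + 3*(-1/18)))*(-14/855) = √(-2272 + (-8 - ⅙))*(-14/855) = √(-2272 - 49/6)*(-14/855) = √(-13681/6)*(-14/855) = (I*√82086/6)*(-14/855) = -7*I*√82086/2565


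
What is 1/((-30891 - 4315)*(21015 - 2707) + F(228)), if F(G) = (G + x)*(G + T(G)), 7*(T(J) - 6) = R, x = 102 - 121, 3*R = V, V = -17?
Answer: -21/13534556935 ≈ -1.5516e-9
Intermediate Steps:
R = -17/3 (R = (⅓)*(-17) = -17/3 ≈ -5.6667)
x = -19
T(J) = 109/21 (T(J) = 6 + (⅐)*(-17/3) = 6 - 17/21 = 109/21)
F(G) = (-19 + G)*(109/21 + G) (F(G) = (G - 19)*(G + 109/21) = (-19 + G)*(109/21 + G))
1/((-30891 - 4315)*(21015 - 2707) + F(228)) = 1/((-30891 - 4315)*(21015 - 2707) + (-2071/21 + 228² - 290/21*228)) = 1/(-35206*18308 + (-2071/21 + 51984 - 22040/7)) = 1/(-644551448 + 1023473/21) = 1/(-13534556935/21) = -21/13534556935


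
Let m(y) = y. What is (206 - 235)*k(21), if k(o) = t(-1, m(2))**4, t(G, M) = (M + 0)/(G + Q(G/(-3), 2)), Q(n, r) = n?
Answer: -2349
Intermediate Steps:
t(G, M) = 3*M/(2*G) (t(G, M) = (M + 0)/(G + G/(-3)) = M/(G + G*(-1/3)) = M/(G - G/3) = M/((2*G/3)) = M*(3/(2*G)) = 3*M/(2*G))
k(o) = 81 (k(o) = ((3/2)*2/(-1))**4 = ((3/2)*2*(-1))**4 = (-3)**4 = 81)
(206 - 235)*k(21) = (206 - 235)*81 = -29*81 = -2349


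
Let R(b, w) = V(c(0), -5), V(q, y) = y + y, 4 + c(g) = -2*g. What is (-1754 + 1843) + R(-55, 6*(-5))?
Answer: 79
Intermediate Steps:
c(g) = -4 - 2*g
V(q, y) = 2*y
R(b, w) = -10 (R(b, w) = 2*(-5) = -10)
(-1754 + 1843) + R(-55, 6*(-5)) = (-1754 + 1843) - 10 = 89 - 10 = 79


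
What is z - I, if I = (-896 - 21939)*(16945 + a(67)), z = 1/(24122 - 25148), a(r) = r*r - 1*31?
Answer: 501444680129/1026 ≈ 4.8874e+8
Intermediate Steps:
a(r) = -31 + r**2 (a(r) = r**2 - 31 = -31 + r**2)
z = -1/1026 (z = 1/(-1026) = -1/1026 ≈ -0.00097466)
I = -488737505 (I = (-896 - 21939)*(16945 + (-31 + 67**2)) = -22835*(16945 + (-31 + 4489)) = -22835*(16945 + 4458) = -22835*21403 = -488737505)
z - I = -1/1026 - 1*(-488737505) = -1/1026 + 488737505 = 501444680129/1026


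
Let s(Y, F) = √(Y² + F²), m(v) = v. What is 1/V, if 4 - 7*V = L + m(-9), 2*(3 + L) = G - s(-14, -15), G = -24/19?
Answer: 24016/35349 - 722*√421/35349 ≈ 0.26031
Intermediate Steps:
s(Y, F) = √(F² + Y²)
G = -24/19 ≈ -1.2632
L = -69/19 - √421/2 (L = -3 + (-24/19 - √((-15)² + (-14)²))/2 = -3 + (-24/19 - √(225 + 196))/2 = -3 + (-24/19 - √421)/2 = -3 + (-12/19 - √421/2) = -69/19 - √421/2 ≈ -13.891)
V = 316/133 + √421/14 (V = 4/7 - ((-69/19 - √421/2) - 9)/7 = 4/7 - (-240/19 - √421/2)/7 = 4/7 + (240/133 + √421/14) = 316/133 + √421/14 ≈ 3.8415)
1/V = 1/(316/133 + √421/14)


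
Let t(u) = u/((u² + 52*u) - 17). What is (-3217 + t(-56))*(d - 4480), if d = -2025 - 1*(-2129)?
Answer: 2914306600/207 ≈ 1.4079e+7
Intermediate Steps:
d = 104 (d = -2025 + 2129 = 104)
t(u) = u/(-17 + u² + 52*u)
(-3217 + t(-56))*(d - 4480) = (-3217 - 56/(-17 + (-56)² + 52*(-56)))*(104 - 4480) = (-3217 - 56/(-17 + 3136 - 2912))*(-4376) = (-3217 - 56/207)*(-4376) = -665975/207*(-4376) = 2914306600/207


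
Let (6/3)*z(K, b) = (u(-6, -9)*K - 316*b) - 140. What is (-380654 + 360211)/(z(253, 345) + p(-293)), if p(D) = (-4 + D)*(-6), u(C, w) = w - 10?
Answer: 40886/110403 ≈ 0.37033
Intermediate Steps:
u(C, w) = -10 + w
p(D) = 24 - 6*D
z(K, b) = -70 - 158*b - 19*K/2 (z(K, b) = (((-10 - 9)*K - 316*b) - 140)/2 = ((-19*K - 316*b) - 140)/2 = ((-316*b - 19*K) - 140)/2 = (-140 - 316*b - 19*K)/2 = -70 - 158*b - 19*K/2)
(-380654 + 360211)/(z(253, 345) + p(-293)) = (-380654 + 360211)/((-70 - 158*345 - 19/2*253) + (24 - 6*(-293))) = -20443/((-70 - 54510 - 4807/2) + (24 + 1758)) = -20443/(-113967/2 + 1782) = -20443/(-110403/2) = -20443*(-2/110403) = 40886/110403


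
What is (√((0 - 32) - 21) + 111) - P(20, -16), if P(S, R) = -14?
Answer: 125 + I*√53 ≈ 125.0 + 7.2801*I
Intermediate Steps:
(√((0 - 32) - 21) + 111) - P(20, -16) = (√((0 - 32) - 21) + 111) - 1*(-14) = (√(-32 - 21) + 111) + 14 = (√(-53) + 111) + 14 = (I*√53 + 111) + 14 = (111 + I*√53) + 14 = 125 + I*√53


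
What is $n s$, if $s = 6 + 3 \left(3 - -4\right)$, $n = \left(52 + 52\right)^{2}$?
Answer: $292032$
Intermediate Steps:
$n = 10816$ ($n = 104^{2} = 10816$)
$s = 27$ ($s = 6 + 3 \left(3 + 4\right) = 6 + 3 \cdot 7 = 6 + 21 = 27$)
$n s = 10816 \cdot 27 = 292032$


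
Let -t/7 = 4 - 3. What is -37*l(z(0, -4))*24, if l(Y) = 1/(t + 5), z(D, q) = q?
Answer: 444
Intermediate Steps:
t = -7 (t = -7*(4 - 3) = -7*1 = -7)
l(Y) = -½ (l(Y) = 1/(-7 + 5) = 1/(-2) = -½)
-37*l(z(0, -4))*24 = -37*(-½)*24 = (37/2)*24 = 444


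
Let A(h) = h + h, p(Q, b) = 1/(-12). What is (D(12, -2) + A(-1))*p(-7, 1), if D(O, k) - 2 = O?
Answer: -1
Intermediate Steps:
p(Q, b) = -1/12
D(O, k) = 2 + O
A(h) = 2*h
(D(12, -2) + A(-1))*p(-7, 1) = ((2 + 12) + 2*(-1))*(-1/12) = (14 - 2)*(-1/12) = 12*(-1/12) = -1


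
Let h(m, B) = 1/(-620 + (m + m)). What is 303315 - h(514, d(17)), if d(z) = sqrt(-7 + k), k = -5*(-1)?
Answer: 123752519/408 ≈ 3.0332e+5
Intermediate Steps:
k = 5
d(z) = I*sqrt(2) (d(z) = sqrt(-7 + 5) = sqrt(-2) = I*sqrt(2))
h(m, B) = 1/(-620 + 2*m)
303315 - h(514, d(17)) = 303315 - 1/(2*(-310 + 514)) = 303315 - 1/(2*204) = 303315 - 1*1/408 = 303315 - 1/408 = 123752519/408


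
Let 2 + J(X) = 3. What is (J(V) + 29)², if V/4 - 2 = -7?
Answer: 900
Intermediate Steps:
V = -20 (V = 8 + 4*(-7) = 8 - 28 = -20)
J(X) = 1 (J(X) = -2 + 3 = 1)
(J(V) + 29)² = (1 + 29)² = 30² = 900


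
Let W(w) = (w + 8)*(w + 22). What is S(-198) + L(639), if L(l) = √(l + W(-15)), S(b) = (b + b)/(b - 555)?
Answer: 132/251 + √590 ≈ 24.816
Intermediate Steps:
S(b) = 2*b/(-555 + b) (S(b) = (2*b)/(-555 + b) = 2*b/(-555 + b))
W(w) = (8 + w)*(22 + w)
L(l) = √(-49 + l) (L(l) = √(l + (176 + (-15)² + 30*(-15))) = √(l + (176 + 225 - 450)) = √(l - 49) = √(-49 + l))
S(-198) + L(639) = 2*(-198)/(-555 - 198) + √(-49 + 639) = 2*(-198)/(-753) + √590 = 2*(-198)*(-1/753) + √590 = 132/251 + √590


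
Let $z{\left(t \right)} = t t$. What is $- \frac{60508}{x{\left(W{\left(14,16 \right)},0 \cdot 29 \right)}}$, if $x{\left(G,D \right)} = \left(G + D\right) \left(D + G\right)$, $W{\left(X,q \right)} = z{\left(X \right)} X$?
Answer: $- \frac{2161}{268912} \approx -0.0080361$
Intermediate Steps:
$z{\left(t \right)} = t^{2}$
$W{\left(X,q \right)} = X^{3}$ ($W{\left(X,q \right)} = X^{2} X = X^{3}$)
$x{\left(G,D \right)} = \left(D + G\right)^{2}$ ($x{\left(G,D \right)} = \left(D + G\right) \left(D + G\right) = \left(D + G\right)^{2}$)
$- \frac{60508}{x{\left(W{\left(14,16 \right)},0 \cdot 29 \right)}} = - \frac{60508}{\left(0 \cdot 29 + 14^{3}\right)^{2}} = - \frac{60508}{\left(0 + 2744\right)^{2}} = - \frac{60508}{2744^{2}} = - \frac{60508}{7529536} = \left(-60508\right) \frac{1}{7529536} = - \frac{2161}{268912}$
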